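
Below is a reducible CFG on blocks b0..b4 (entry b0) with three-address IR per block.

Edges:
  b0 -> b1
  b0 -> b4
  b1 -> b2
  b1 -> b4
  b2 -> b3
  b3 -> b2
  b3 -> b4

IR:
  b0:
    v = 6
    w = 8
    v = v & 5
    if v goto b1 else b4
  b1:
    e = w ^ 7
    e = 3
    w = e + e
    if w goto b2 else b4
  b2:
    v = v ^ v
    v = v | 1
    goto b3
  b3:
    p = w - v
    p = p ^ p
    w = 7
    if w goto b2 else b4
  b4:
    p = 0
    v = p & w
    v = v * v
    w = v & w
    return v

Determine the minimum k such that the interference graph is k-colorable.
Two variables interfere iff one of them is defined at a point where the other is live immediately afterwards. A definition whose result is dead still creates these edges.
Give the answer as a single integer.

def/use:
  b0: def={v,w} ue=∅
  b1: def={e,w} ue={w}
  b2: def={v} ue={v}
  b3: def={p,w} ue={v,w}
  b4: def={p,v,w} ue={w}

Live sets:
  b0: in=∅ out={v,w}
  b1: in={v,w} out={v,w}
  b2: in={v,w} out={v,w}
  b3: in={v,w} out={v,w}
  b4: in={w} out=∅

Conflict graph:
  e — {v}
  p — {v,w}
  v — {e,p,w}
  w — {p,v}

Registers:
  {p,v,w} pairwise interfere (3-clique) ⇒ χ ≥ 3
  assign e→c1 p→c1 v→c0 w→c2 — no edge inside a register ⇒ χ ≤ 3
  χ = 3

Answer: 3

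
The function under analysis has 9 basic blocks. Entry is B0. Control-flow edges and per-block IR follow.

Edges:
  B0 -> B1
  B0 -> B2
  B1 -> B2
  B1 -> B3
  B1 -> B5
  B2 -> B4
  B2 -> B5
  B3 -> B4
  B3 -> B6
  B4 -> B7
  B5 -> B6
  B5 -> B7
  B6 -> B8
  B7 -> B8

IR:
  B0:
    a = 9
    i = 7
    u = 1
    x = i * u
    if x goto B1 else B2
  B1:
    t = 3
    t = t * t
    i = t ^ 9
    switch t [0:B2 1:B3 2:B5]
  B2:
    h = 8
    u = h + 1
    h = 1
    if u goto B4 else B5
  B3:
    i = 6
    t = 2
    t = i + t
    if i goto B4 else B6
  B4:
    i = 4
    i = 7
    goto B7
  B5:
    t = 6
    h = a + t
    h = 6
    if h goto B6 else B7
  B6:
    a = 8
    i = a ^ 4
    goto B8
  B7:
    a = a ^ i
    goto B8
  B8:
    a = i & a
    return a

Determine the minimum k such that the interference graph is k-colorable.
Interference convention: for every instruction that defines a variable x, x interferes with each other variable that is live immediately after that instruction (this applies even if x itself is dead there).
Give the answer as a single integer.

Answer: 4

Derivation:
def/use:
  B0 def {a,i,u,x} use ∅
  B1 def {i,t} use ∅
  B2 def {h,u} use ∅
  B3 def {i,t} use ∅
  B4 def {i} use ∅
  B5 def {h,t} use {a}
  B6 def {a,i} use ∅
  B7 def {a} use {a,i}
  B8 def {a} use {a,i}

Liveness:
  B0: in=∅ out={a,i}
  B1: in={a} out={a,i}
  B2: in={a,i} out={a,i}
  B3: in={a} out={a}
  B4: in={a} out={a,i}
  B5: in={a,i} out={a,i}
  B6: in=∅ out={a,i}
  B7: in={a,i} out={a,i}
  B8: in={a,i} out=∅

Interfere edges:
  a: {h,i,t,u,x}
  h: {a,i,u}
  i: {a,h,t,u,x}
  t: {a,i}
  u: {a,h,i}
  x: {a,i}

Chromatic number:
  {a,h,i,u} pairwise interfere (4-clique) ⇒ χ ≥ 4
  assign a→r0 h→r2 i→r1 t→r2 u→r3 x→r2 — no edge inside a register ⇒ χ ≤ 4
  χ = 4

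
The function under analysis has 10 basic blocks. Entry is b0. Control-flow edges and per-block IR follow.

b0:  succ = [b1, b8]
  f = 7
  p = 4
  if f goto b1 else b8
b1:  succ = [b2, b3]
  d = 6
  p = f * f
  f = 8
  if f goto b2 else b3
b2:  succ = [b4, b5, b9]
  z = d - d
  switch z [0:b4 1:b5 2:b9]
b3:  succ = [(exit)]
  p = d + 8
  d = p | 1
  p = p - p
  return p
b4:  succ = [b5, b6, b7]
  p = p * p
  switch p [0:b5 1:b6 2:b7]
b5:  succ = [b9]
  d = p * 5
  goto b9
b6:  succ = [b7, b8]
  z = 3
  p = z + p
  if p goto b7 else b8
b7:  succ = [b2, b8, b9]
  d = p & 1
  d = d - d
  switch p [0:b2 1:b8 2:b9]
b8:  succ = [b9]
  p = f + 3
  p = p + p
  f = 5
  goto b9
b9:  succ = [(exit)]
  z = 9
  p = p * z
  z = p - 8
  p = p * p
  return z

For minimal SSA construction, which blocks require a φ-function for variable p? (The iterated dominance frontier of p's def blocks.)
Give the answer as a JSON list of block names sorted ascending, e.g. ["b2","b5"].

Answer: ["b2", "b5", "b7", "b8", "b9"]

Analysis:
idom tree: b1←b0 b2←b1 b3←b1 b4←b2 b5←b2 b6←b4 b7←b4 b8←b0 b9←b0
Dom at joins:
  b2: preds {b1,b7}: {b0,b1} ∩ {b0,b1,b2,b4,b7} = {b0,b1}; idom=b1
  b5: preds {b2,b4}: {b0,b1,b2} ∩ {b0,b1,b2,b4} = {b0,b1,b2}; idom=b2
  b7: preds {b4,b6}: {b0,b1,b2,b4} ∩ {b0,b1,b2,b4,b6} = {b0,b1,b2,b4}; idom=b4
  b8: preds {b0,b6,b7}: {b0} ∩ {b0,b1,b2,b4,b6} ∩ {b0,b1,b2,b4,b7} = {b0}; idom=b0
  b9: preds {b2,b5,b7,b8}: {b0,b1,b2} ∩ {b0,b1,b2,b5} ∩ {b0,b1,b2,b4,b7} ∩ {b0,b8} = {b0}; idom=b0

DF derivation:
  b2←b1: walk · to b1
  b2←b7: walk b7→b4→b2 to b1
  b5←b2: walk · to b2
  b5←b4: walk b4 to b2
  b7←b4: walk · to b4
  b7←b6: walk b6 to b4
  b8←b0: walk · to b0
  b8←b6: walk b6→b4→b2→b1 to b0
  b8←b7: walk b7→b4→b2→b1 to b0
  b9←b2: walk b2→b1 to b0
  b9←b5: walk b5→b2→b1 to b0
  b9←b7: walk b7→b4→b2→b1 to b0
  b9←b8: walk b8 to b0
  b0: DF=∅
  b1: DF={b8,b9}
  b2: DF={b2,b8,b9}
  b3: DF=∅
  b4: DF={b2,b5,b8,b9}
  b5: DF={b9}
  b6: DF={b7,b8}
  b7: DF={b2,b8,b9}
  b8: DF={b9}
  b9: DF=∅

φ for p: defs {b0,b1,b3,b4,b6,b8,b9}
  DF⁺ = {b2,b5,b7,b8,b9}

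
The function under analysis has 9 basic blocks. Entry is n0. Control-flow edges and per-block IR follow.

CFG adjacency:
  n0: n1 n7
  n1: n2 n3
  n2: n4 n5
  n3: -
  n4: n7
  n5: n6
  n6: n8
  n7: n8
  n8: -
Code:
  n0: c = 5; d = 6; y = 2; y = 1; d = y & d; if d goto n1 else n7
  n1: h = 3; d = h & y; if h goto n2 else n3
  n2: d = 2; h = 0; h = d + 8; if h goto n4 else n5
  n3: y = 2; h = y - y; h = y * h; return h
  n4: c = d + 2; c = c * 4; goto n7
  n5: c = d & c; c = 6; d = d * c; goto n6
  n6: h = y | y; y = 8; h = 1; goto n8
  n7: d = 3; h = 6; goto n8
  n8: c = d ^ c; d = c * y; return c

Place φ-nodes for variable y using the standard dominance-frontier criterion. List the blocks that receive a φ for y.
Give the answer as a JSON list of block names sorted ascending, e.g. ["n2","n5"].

idom tree: n1←n0 n2←n1 n3←n1 n4←n2 n5←n2 n6←n5 n7←n0 n8←n0
Join-block Dom:
  n7: preds {n0,n4}: {n0} ∩ {n0,n1,n2,n4} = {n0}; idom=n0
  n8: preds {n6,n7}: {n0,n1,n2,n5,n6} ∩ {n0,n7} = {n0}; idom=n0

DF walk-up:
  n7←n0: walk · to n0
  n7←n4: walk n4→n2→n1 to n0
  n8←n6: walk n6→n5→n2→n1 to n0
  n8←n7: walk n7 to n0
  DF(n0)=∅
  DF(n1)={n7,n8}
  DF(n2)={n7,n8}
  DF(n3)=∅
  DF(n4)={n7}
  DF(n5)={n8}
  DF(n6)={n8}
  DF(n7)={n8}
  DF(n8)=∅

φ for y: defs {n0,n3,n6}
  DF⁺ = {n8}

Answer: ["n8"]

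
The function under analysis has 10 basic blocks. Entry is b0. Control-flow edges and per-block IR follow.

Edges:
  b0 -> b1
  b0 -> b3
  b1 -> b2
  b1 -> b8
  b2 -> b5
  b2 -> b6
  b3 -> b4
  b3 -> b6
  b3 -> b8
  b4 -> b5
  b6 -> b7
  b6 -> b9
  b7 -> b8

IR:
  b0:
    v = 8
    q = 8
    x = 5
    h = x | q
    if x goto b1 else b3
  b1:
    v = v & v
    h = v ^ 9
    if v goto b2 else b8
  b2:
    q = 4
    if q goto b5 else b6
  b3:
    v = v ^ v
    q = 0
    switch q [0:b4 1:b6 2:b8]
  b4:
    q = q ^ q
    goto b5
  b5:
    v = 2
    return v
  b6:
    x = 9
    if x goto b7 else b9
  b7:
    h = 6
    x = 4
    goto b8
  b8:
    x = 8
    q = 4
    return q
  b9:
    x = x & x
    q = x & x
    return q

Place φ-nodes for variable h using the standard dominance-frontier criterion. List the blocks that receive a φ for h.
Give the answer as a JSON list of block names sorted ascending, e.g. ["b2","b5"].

idom tree: b1←b0 b2←b1 b3←b0 b4←b3 b5←b0 b6←b0 b7←b6 b8←b0 b9←b6
Dom∩ at merges:
  b5: preds {b2,b4}: {b0,b1,b2} ∩ {b0,b3,b4} = {b0}; idom=b0
  b6: preds {b2,b3}: {b0,b1,b2} ∩ {b0,b3} = {b0}; idom=b0
  b8: preds {b1,b3,b7}: {b0,b1} ∩ {b0,b3} ∩ {b0,b6,b7} = {b0}; idom=b0

DF derivation:
  join b5 pred b2: b2→b1 stop@b0
  join b5 pred b4: b4→b3 stop@b0
  join b6 pred b2: b2→b1 stop@b0
  join b6 pred b3: b3 stop@b0
  join b8 pred b1: b1 stop@b0
  join b8 pred b3: b3 stop@b0
  join b8 pred b7: b7→b6 stop@b0
  b0: DF=∅
  b1: DF={b5,b6,b8}
  b2: DF={b5,b6}
  b3: DF={b5,b6,b8}
  b4: DF={b5}
  b5: DF=∅
  b6: DF={b8}
  b7: DF={b8}
  b8: DF=∅
  b9: DF=∅

φ for h: defs {b0,b1,b7}
  DF⁺ = {b5,b6,b8}

Answer: ["b5", "b6", "b8"]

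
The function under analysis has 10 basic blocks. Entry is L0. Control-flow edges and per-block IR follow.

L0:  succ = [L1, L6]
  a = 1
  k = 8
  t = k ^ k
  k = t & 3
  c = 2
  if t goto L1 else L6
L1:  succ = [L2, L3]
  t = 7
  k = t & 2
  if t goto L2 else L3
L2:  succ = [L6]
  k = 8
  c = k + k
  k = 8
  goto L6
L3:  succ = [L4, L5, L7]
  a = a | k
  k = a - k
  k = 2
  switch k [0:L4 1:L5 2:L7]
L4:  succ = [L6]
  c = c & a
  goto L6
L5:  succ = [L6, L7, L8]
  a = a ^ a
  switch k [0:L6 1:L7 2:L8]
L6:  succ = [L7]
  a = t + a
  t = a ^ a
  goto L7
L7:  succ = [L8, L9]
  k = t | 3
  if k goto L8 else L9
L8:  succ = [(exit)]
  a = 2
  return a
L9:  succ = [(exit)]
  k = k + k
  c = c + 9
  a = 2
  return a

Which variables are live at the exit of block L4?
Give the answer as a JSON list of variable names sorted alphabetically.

Block summaries:
  L0 def {a,c,k,t} use ∅
  L1 def {k,t} use ∅
  L2 def {c,k} use ∅
  L3 def {a,k} use {a,k}
  L4 def {c} use {a,c}
  L5 def {a} use {a,k}
  L6 def {a,t} use {a,t}
  L7 def {k} use {t}
  L8 def {a} use ∅
  L9 def {a,c,k} use {c,k}

Backward fixpoint:
  L0 li=∅ lo={a,c,t}
  L1 li={a,c} lo={a,c,k,t}
  L2 li={a,t} lo={a,c,t}
  L3 li={a,c,k,t} lo={a,c,k,t}
  L4 li={a,c,t} lo={a,c,t}
  L5 li={a,c,k,t} lo={a,c,t}
  L6 li={a,c,t} lo={c,t}
  L7 li={c,t} lo={c,k}
  L8 li=∅ lo=∅
  L9 li={c,k} lo=∅

live-out(L4) = ["a", "c", "t"]

Answer: ["a", "c", "t"]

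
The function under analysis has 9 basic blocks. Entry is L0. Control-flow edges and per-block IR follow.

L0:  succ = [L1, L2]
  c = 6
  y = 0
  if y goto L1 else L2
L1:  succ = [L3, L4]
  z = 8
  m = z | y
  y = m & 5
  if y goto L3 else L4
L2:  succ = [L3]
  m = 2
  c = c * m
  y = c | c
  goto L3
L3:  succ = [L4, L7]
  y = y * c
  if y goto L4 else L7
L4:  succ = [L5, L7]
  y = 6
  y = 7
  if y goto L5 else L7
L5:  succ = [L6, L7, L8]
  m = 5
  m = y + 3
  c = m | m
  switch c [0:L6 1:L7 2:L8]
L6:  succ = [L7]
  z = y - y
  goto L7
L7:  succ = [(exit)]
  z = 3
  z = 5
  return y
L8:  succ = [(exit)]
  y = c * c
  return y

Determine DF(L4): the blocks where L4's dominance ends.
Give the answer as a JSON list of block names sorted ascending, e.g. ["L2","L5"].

idom tree: L1←L0 L2←L0 L3←L0 L4←L0 L5←L4 L6←L5 L7←L0 L8←L5
Join-block Dom:
  L3: preds {L1,L2}: {L0,L1} ∩ {L0,L2} = {L0}; idom=L0
  L4: preds {L1,L3}: {L0,L1} ∩ {L0,L3} = {L0}; idom=L0
  L7: preds {L3,L4,L5,L6}: {L0,L3} ∩ {L0,L4} ∩ {L0,L4,L5} ∩ {L0,L4,L5,L6} = {L0}; idom=L0

DF walk-up:
  L3←L1: walk L1 to L0
  L3←L2: walk L2 to L0
  L4←L1: walk L1 to L0
  L4←L3: walk L3 to L0
  L7←L3: walk L3 to L0
  L7←L4: walk L4 to L0
  L7←L5: walk L5→L4 to L0
  L7←L6: walk L6→L5→L4 to L0
  L0: DF=∅
  L1: DF={L3,L4}
  L2: DF={L3}
  L3: DF={L4,L7}
  L4: DF={L7}
  L5: DF={L7}
  L6: DF={L7}
  L7: DF=∅
  L8: DF=∅

DF(L4) = ["L7"]

Answer: ["L7"]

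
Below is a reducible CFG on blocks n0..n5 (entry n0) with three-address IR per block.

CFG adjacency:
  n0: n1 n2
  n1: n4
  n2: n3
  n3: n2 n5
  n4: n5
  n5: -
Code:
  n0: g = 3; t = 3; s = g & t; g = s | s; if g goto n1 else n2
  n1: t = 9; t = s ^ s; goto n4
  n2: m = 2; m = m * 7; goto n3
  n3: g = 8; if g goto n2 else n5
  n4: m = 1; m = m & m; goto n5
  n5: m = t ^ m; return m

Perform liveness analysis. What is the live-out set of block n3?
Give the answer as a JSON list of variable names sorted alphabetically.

Per-block:
  n0 def {g,s,t} use ∅
  n1 def {t} use {s}
  n2 def {m} use ∅
  n3 def {g} use ∅
  n4 def {m} use ∅
  n5 def {m} use {m,t}

Backward fixpoint:
  n0: in=∅ out={s,t}
  n1: in={s} out={t}
  n2: in={t} out={m,t}
  n3: in={m,t} out={m,t}
  n4: in={t} out={m,t}
  n5: in={m,t} out=∅

live-out(n3) = ["m", "t"]

Answer: ["m", "t"]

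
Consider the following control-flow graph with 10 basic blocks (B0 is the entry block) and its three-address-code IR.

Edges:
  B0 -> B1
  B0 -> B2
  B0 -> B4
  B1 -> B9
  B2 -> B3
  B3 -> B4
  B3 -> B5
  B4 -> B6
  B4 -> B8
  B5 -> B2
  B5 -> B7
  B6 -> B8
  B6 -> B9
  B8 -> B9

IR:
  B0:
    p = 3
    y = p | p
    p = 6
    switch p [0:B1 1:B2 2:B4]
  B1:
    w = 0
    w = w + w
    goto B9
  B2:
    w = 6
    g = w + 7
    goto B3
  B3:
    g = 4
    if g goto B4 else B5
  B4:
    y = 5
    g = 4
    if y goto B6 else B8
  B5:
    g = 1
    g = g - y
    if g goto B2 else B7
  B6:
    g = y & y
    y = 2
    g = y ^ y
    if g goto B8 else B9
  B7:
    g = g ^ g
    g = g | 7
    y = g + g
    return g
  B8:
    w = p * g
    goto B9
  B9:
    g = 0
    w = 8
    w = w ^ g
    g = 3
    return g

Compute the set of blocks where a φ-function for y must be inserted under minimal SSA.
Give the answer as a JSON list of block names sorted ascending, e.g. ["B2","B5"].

Answer: ["B8", "B9"]

Derivation:
idom tree: B1←B0 B2←B0 B3←B2 B4←B0 B5←B3 B6←B4 B7←B5 B8←B4 B9←B0
Dom at joins:
  B2: preds {B0,B5}: {B0} ∩ {B0,B2,B3,B5} = {B0}; idom=B0
  B4: preds {B0,B3}: {B0} ∩ {B0,B2,B3} = {B0}; idom=B0
  B8: preds {B4,B6}: {B0,B4} ∩ {B0,B4,B6} = {B0,B4}; idom=B4
  B9: preds {B1,B6,B8}: {B0,B1} ∩ {B0,B4,B6} ∩ {B0,B4,B8} = {B0}; idom=B0

Frontier:
  B2←B0: walk · to B0
  B2←B5: walk B5→B3→B2 to B0
  B4←B0: walk · to B0
  B4←B3: walk B3→B2 to B0
  B8←B4: walk · to B4
  B8←B6: walk B6 to B4
  B9←B1: walk B1 to B0
  B9←B6: walk B6→B4 to B0
  B9←B8: walk B8→B4 to B0
  B0: DF=∅
  B1: DF={B9}
  B2: DF={B2,B4}
  B3: DF={B2,B4}
  B4: DF={B9}
  B5: DF={B2}
  B6: DF={B8,B9}
  B7: DF=∅
  B8: DF={B9}
  B9: DF=∅

φ for y: defs {B0,B4,B6,B7}
  DF⁺ = {B8,B9}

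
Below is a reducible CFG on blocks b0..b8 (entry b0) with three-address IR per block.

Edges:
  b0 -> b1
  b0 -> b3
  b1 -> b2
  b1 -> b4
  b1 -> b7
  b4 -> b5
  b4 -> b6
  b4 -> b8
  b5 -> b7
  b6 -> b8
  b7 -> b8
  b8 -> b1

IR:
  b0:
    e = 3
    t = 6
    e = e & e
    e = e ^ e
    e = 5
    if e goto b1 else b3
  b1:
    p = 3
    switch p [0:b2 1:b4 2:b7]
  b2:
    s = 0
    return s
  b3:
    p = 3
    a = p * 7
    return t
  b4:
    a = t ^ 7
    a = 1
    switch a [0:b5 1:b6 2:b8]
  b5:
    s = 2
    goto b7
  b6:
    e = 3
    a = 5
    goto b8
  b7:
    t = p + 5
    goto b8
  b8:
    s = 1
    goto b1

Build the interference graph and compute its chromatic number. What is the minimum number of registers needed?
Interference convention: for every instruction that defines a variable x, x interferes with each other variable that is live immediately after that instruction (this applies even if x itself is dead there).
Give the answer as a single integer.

Answer: 3

Analysis:
def/use:
  b0: {e,t} / ∅
  b1: {p} / ∅
  b2: {s} / ∅
  b3: {a,p} / {t}
  b4: {a} / {t}
  b5: {s} / ∅
  b6: {a,e} / ∅
  b7: {t} / {p}
  b8: {s} / ∅

Live sets:
  b0: in=∅ out={t}
  b1: in={t} out={p,t}
  b2: in=∅ out=∅
  b3: in={t} out=∅
  b4: in={p,t} out={p,t}
  b5: in={p} out={p}
  b6: in={t} out={t}
  b7: in={p} out={t}
  b8: in={t} out={t}

Conflict graph:
  a: {p,t}
  e: {t}
  p: {a,s,t}
  s: {p,t}
  t: {a,e,p,s}

Colouring:
  clique {a,p,t} ⇒ need ≥ 3
  3-colouring: r0={t}  r1={e,p}  r2={a,s}
  χ = 3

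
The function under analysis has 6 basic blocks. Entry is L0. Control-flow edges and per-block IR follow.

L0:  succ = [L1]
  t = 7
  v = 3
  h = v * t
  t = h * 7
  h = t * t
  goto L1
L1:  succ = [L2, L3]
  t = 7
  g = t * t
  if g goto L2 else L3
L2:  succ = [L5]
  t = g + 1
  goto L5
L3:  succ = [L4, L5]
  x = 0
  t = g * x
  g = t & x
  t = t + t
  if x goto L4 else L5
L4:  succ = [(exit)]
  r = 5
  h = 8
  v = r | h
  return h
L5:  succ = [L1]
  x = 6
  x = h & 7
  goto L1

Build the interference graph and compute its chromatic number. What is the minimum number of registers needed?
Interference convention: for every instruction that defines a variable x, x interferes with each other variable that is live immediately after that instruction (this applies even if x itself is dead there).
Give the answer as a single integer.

Answer: 4

Derivation:
Block summaries:
  L0: def={h,t,v} ue=∅
  L1: def={g,t} ue=∅
  L2: def={t} ue={g}
  L3: def={g,t,x} ue={g}
  L4: def={h,r,v} ue=∅
  L5: def={x} ue={h}

Live sets:
  L0: in=∅ out={h}
  L1: in={h} out={g,h}
  L2: in={g,h} out={h}
  L3: in={g,h} out={h}
  L4: in=∅ out=∅
  L5: in={h} out={h}

Interfere edges:
  g: {h,t,x}
  h: {g,r,t,v,x}
  r: {h}
  t: {g,h,v,x}
  v: {h,t}
  x: {g,h,t}

Registers:
  clique {g,h,t,x} ⇒ need ≥ 4
  4-colouring: R0={h}  R1={r,t}  R2={g,v}  R3={x}
  χ = 4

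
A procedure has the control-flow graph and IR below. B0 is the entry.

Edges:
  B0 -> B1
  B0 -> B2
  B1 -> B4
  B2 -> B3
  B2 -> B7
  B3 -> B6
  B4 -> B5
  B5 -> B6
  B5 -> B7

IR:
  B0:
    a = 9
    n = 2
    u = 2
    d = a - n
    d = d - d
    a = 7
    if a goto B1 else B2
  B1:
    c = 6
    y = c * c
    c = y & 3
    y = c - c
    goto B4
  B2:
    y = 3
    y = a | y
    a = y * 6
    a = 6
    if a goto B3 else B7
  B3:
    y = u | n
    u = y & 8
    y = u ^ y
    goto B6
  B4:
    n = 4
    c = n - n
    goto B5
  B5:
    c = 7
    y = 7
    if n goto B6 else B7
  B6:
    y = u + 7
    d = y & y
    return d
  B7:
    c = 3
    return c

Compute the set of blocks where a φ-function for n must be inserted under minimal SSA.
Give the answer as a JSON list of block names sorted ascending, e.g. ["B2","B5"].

idom tree: B1←B0 B2←B0 B3←B2 B4←B1 B5←B4 B6←B0 B7←B0
Join-block Dom:
  B6: preds {B3,B5}: {B0,B2,B3} ∩ {B0,B1,B4,B5} = {B0}; idom=B0
  B7: preds {B2,B5}: {B0,B2} ∩ {B0,B1,B4,B5} = {B0}; idom=B0

DF derivation:
  B6←B3: walk B3→B2 to B0
  B6←B5: walk B5→B4→B1 to B0
  B7←B2: walk B2 to B0
  B7←B5: walk B5→B4→B1 to B0
  B0: DF=∅
  B1: DF={B6,B7}
  B2: DF={B6,B7}
  B3: DF={B6}
  B4: DF={B6,B7}
  B5: DF={B6,B7}
  B6: DF=∅
  B7: DF=∅

φ for n: defs {B0,B4}
  DF⁺ = {B6,B7}

Answer: ["B6", "B7"]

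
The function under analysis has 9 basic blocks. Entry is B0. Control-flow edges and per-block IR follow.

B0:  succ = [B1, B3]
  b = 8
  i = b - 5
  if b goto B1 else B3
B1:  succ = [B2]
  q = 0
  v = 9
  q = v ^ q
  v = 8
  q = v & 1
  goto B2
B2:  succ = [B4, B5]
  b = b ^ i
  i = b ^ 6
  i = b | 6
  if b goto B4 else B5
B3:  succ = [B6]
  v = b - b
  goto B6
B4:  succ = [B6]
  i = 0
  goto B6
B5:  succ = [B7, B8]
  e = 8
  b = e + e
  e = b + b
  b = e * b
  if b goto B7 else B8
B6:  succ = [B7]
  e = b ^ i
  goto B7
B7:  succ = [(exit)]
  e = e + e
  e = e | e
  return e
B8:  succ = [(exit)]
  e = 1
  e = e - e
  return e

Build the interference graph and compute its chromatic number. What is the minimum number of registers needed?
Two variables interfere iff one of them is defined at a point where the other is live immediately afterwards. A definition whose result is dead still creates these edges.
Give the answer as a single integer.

Block summaries:
  B0 def {b,i} use ∅
  B1 def {q,v} use ∅
  B2 def {b,i} use {b,i}
  B3 def {v} use {b}
  B4 def {i} use ∅
  B5 def {b,e} use ∅
  B6 def {e} use {b,i}
  B7 def {e} use {e}
  B8 def {e} use ∅

Liveness:
  B0: in=∅ out={b,i}
  B1: in={b,i} out={b,i}
  B2: in={b,i} out={b}
  B3: in={b,i} out={b,i}
  B4: in={b} out={b,i}
  B5: in=∅ out={e}
  B6: in={b,i} out={e}
  B7: in={e} out=∅
  B8: in=∅ out=∅

Conflict graph:
  b: {e,i,q,v}
  e: {b}
  i: {b,q,v}
  q: {b,i,v}
  v: {b,i,q}

Registers:
  clique {b,i,q,v} ⇒ need ≥ 4
  assign b→c0 e→c1 i→c1 q→c2 v→c3 — no edge inside a register ⇒ χ ≤ 4
  χ = 4

Answer: 4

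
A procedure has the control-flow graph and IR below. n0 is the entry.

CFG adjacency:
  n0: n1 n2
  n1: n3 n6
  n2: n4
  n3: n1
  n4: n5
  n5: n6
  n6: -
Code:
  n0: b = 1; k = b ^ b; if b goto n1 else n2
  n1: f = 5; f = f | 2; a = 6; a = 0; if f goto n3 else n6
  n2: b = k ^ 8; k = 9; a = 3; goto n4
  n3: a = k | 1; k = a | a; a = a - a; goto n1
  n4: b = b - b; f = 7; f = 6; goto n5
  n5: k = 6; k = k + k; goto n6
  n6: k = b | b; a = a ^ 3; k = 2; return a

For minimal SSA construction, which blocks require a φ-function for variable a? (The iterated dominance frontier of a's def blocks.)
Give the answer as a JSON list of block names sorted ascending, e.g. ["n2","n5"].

Answer: ["n1", "n6"]

Working:
idom tree: n1←n0 n2←n0 n3←n1 n4←n2 n5←n4 n6←n0
Dom∩ at merges:
  n1: preds {n0,n3}: {n0} ∩ {n0,n1,n3} = {n0}; idom=n0
  n6: preds {n1,n5}: {n0,n1} ∩ {n0,n2,n4,n5} = {n0}; idom=n0

DF walk-up:
  join n1 pred n0: · stop@n0
  join n1 pred n3: n3→n1 stop@n0
  join n6 pred n1: n1 stop@n0
  join n6 pred n5: n5→n4→n2 stop@n0
  DF(n0)=∅
  DF(n1)={n1,n6}
  DF(n2)={n6}
  DF(n3)={n1}
  DF(n4)={n6}
  DF(n5)={n6}
  DF(n6)=∅

φ for a: defs {n1,n2,n3,n6}
  DF⁺ = {n1,n6}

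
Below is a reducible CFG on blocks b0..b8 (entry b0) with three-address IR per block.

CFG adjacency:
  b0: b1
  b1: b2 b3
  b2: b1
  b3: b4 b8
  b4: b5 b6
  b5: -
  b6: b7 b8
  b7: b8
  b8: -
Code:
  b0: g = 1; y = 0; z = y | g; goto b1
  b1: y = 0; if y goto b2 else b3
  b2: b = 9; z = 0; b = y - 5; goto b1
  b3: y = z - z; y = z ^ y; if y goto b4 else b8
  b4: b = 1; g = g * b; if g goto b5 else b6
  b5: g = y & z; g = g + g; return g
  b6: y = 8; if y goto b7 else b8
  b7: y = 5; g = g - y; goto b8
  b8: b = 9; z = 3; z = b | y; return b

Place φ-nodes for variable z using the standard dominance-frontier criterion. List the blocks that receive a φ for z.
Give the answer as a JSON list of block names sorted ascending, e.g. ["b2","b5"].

Answer: ["b1"]

Working:
idom tree: b1←b0 b2←b1 b3←b1 b4←b3 b5←b4 b6←b4 b7←b6 b8←b3
Dom at joins:
  b1: preds {b0,b2}: {b0} ∩ {b0,b1,b2} = {b0}; idom=b0
  b8: preds {b3,b6,b7}: {b0,b1,b3} ∩ {b0,b1,b3,b4,b6} ∩ {b0,b1,b3,b4,b6,b7} = {b0,b1,b3}; idom=b3

DF walk-up:
  b1←b0: walk · to b0
  b1←b2: walk b2→b1 to b0
  b8←b3: walk · to b3
  b8←b6: walk b6→b4 to b3
  b8←b7: walk b7→b6→b4 to b3
  b0 → ∅
  b1 → {b1}
  b2 → {b1}
  b3 → ∅
  b4 → {b8}
  b5 → ∅
  b6 → {b8}
  b7 → {b8}
  b8 → ∅

φ for z: defs {b0,b2,b8}
  DF⁺ = {b1}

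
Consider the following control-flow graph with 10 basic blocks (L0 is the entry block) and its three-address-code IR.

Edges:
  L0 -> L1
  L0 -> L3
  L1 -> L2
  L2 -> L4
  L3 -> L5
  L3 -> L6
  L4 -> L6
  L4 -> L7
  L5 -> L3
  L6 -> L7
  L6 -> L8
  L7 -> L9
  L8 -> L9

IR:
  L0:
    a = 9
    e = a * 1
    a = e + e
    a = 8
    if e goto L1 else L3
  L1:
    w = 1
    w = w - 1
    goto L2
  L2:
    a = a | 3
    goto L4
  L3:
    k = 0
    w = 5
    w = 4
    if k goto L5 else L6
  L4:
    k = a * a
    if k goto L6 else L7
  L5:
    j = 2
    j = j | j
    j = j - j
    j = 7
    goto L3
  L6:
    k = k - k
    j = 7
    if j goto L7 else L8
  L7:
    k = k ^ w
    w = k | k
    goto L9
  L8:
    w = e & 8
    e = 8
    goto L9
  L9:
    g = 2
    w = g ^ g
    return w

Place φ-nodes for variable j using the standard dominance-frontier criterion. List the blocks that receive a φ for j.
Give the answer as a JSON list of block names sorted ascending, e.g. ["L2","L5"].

idom tree: L1←L0 L2←L1 L3←L0 L4←L2 L5←L3 L6←L0 L7←L0 L8←L6 L9←L0
Dom at joins:
  L3: preds {L0,L5}: {L0} ∩ {L0,L3,L5} = {L0}; idom=L0
  L6: preds {L3,L4}: {L0,L3} ∩ {L0,L1,L2,L4} = {L0}; idom=L0
  L7: preds {L4,L6}: {L0,L1,L2,L4} ∩ {L0,L6} = {L0}; idom=L0
  L9: preds {L7,L8}: {L0,L7} ∩ {L0,L6,L8} = {L0}; idom=L0

DF walk-up:
  L3←L0: walk · to L0
  L3←L5: walk L5→L3 to L0
  L6←L3: walk L3 to L0
  L6←L4: walk L4→L2→L1 to L0
  L7←L4: walk L4→L2→L1 to L0
  L7←L6: walk L6 to L0
  L9←L7: walk L7 to L0
  L9←L8: walk L8→L6 to L0
  L0: DF=∅
  L1: DF={L6,L7}
  L2: DF={L6,L7}
  L3: DF={L3,L6}
  L4: DF={L6,L7}
  L5: DF={L3}
  L6: DF={L7,L9}
  L7: DF={L9}
  L8: DF={L9}
  L9: DF=∅

φ for j: defs {L5,L6}
  DF⁺ = {L3,L6,L7,L9}

Answer: ["L3", "L6", "L7", "L9"]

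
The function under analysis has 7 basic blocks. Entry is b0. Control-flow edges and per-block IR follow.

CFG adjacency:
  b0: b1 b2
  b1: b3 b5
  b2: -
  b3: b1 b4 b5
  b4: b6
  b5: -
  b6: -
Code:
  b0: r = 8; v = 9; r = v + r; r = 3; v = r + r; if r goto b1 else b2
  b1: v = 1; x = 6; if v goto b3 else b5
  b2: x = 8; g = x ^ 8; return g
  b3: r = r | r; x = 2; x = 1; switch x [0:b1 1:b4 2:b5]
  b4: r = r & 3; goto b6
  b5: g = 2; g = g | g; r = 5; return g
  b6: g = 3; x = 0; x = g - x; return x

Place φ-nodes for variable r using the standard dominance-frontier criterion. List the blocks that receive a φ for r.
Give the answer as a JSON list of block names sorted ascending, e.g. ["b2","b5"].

idom tree: b1←b0 b2←b0 b3←b1 b4←b3 b5←b1 b6←b4
Join-block Dom:
  b1: preds {b0,b3}: {b0} ∩ {b0,b1,b3} = {b0}; idom=b0
  b5: preds {b1,b3}: {b0,b1} ∩ {b0,b1,b3} = {b0,b1}; idom=b1

DF walk-up:
  b1←b0: walk · to b0
  b1←b3: walk b3→b1 to b0
  b5←b1: walk · to b1
  b5←b3: walk b3 to b1
  b0: DF=∅
  b1: DF={b1}
  b2: DF=∅
  b3: DF={b1,b5}
  b4: DF=∅
  b5: DF=∅
  b6: DF=∅

φ for r: defs {b0,b3,b4,b5}
  DF⁺ = {b1,b5}

Answer: ["b1", "b5"]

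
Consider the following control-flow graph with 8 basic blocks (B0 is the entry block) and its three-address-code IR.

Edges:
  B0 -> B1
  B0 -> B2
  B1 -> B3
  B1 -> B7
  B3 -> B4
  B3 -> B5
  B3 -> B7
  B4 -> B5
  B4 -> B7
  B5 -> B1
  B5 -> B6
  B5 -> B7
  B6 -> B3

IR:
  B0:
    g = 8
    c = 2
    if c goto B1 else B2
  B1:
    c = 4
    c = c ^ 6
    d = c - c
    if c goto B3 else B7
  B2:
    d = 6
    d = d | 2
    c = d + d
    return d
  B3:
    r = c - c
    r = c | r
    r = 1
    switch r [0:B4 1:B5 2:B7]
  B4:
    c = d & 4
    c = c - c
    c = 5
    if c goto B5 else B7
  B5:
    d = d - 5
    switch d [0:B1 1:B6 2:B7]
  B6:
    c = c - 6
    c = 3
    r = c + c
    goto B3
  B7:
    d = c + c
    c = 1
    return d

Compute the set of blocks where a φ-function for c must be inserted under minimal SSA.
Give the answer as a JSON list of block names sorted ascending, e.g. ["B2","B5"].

Answer: ["B1", "B3", "B5", "B7"]

Analysis:
idom tree: B1←B0 B2←B0 B3←B1 B4←B3 B5←B3 B6←B5 B7←B1
Dom∩ at merges:
  B1: preds {B0,B5}: {B0} ∩ {B0,B1,B3,B5} = {B0}; idom=B0
  B3: preds {B1,B6}: {B0,B1} ∩ {B0,B1,B3,B5,B6} = {B0,B1}; idom=B1
  B5: preds {B3,B4}: {B0,B1,B3} ∩ {B0,B1,B3,B4} = {B0,B1,B3}; idom=B3
  B7: preds {B1,B3,B4,B5}: {B0,B1} ∩ {B0,B1,B3} ∩ {B0,B1,B3,B4} ∩ {B0,B1,B3,B5} = {B0,B1}; idom=B1

Frontier:
  B1←B0: walk · to B0
  B1←B5: walk B5→B3→B1 to B0
  B3←B1: walk · to B1
  B3←B6: walk B6→B5→B3 to B1
  B5←B3: walk · to B3
  B5←B4: walk B4 to B3
  B7←B1: walk · to B1
  B7←B3: walk B3 to B1
  B7←B4: walk B4→B3 to B1
  B7←B5: walk B5→B3 to B1
  DF(B0)=∅
  DF(B1)={B1}
  DF(B2)=∅
  DF(B3)={B1,B3,B7}
  DF(B4)={B5,B7}
  DF(B5)={B1,B3,B7}
  DF(B6)={B3}
  DF(B7)=∅

φ for c: defs {B0,B1,B2,B4,B6,B7}
  DF⁺ = {B1,B3,B5,B7}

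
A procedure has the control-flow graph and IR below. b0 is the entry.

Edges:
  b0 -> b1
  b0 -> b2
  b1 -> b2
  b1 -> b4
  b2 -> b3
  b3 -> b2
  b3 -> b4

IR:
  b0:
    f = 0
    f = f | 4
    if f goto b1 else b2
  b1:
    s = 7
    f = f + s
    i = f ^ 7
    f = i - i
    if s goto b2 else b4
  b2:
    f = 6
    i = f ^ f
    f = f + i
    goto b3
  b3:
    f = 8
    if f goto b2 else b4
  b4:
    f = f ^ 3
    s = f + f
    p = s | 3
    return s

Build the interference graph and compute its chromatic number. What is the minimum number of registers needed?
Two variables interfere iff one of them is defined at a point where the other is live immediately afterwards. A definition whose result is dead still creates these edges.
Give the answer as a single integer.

Per-block:
  b0: def={f} ue=∅
  b1: def={f,i,s} ue={f}
  b2: def={f,i} ue=∅
  b3: def={f} ue=∅
  b4: def={f,p,s} ue={f}

Backward fixpoint:
  live b0: ∅→{f}
  live b1: {f}→{f}
  live b2: ∅→∅
  live b3: ∅→{f}
  live b4: {f}→∅

Interfere edges:
  f: {i,s}
  i: {f,s}
  p: {s}
  s: {f,i,p}

Colouring:
  lower bound: {f,i,s} mutually conflict ⇒ χ ≥ 3
  assign f→r1 i→r2 p→r1 s→r0 — no edge inside a register ⇒ χ ≤ 3
  χ = 3

Answer: 3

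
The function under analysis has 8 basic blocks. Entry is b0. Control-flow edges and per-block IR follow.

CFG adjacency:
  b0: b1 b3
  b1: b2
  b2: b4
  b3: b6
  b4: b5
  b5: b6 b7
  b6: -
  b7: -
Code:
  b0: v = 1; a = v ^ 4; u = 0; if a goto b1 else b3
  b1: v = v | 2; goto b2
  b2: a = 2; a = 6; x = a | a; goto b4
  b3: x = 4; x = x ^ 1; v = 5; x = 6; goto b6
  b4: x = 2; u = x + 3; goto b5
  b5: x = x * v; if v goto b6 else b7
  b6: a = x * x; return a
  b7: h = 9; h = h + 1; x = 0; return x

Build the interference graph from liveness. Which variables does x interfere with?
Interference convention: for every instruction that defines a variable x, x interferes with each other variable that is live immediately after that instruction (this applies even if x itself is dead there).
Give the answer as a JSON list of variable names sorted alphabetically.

Answer: ["u", "v"]

Derivation:
def/use:
  b0: {a,u,v} / ∅
  b1: {v} / {v}
  b2: {a,x} / ∅
  b3: {v,x} / ∅
  b4: {u,x} / ∅
  b5: {x} / {v,x}
  b6: {a} / {x}
  b7: {h,x} / ∅

Backward fixpoint:
  b0: in=∅ out={v}
  b1: in={v} out={v}
  b2: in={v} out={v}
  b3: in=∅ out={x}
  b4: in={v} out={v,x}
  b5: in={v,x} out={x}
  b6: in={x} out=∅
  b7: in=∅ out=∅

Interference:
  a: {u,v}
  h: ∅
  u: {a,v,x}
  v: {a,u,x}
  x: {u,v}

N(x) = ["u", "v"]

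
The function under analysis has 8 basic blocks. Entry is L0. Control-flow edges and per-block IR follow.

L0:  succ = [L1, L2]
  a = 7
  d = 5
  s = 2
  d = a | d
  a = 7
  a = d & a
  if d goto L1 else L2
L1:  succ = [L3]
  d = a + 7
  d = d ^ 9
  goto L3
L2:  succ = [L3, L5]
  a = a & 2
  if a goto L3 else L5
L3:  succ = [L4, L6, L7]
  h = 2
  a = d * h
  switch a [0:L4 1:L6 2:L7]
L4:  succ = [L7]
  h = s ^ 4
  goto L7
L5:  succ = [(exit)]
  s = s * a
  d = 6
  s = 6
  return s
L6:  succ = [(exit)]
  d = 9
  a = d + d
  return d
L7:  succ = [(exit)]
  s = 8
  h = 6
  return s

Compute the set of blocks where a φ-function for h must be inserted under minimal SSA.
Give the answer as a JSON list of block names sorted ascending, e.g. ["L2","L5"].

idom tree: L1←L0 L2←L0 L3←L0 L4←L3 L5←L2 L6←L3 L7←L3
Dom at joins:
  L3: preds {L1,L2}: {L0,L1} ∩ {L0,L2} = {L0}; idom=L0
  L7: preds {L3,L4}: {L0,L3} ∩ {L0,L3,L4} = {L0,L3}; idom=L3

DF derivation:
  join L3 pred L1: L1 stop@L0
  join L3 pred L2: L2 stop@L0
  join L7 pred L3: · stop@L3
  join L7 pred L4: L4 stop@L3
  DF(L0)=∅
  DF(L1)={L3}
  DF(L2)={L3}
  DF(L3)=∅
  DF(L4)={L7}
  DF(L5)=∅
  DF(L6)=∅
  DF(L7)=∅

φ for h: defs {L3,L4,L7}
  DF⁺ = {L7}

Answer: ["L7"]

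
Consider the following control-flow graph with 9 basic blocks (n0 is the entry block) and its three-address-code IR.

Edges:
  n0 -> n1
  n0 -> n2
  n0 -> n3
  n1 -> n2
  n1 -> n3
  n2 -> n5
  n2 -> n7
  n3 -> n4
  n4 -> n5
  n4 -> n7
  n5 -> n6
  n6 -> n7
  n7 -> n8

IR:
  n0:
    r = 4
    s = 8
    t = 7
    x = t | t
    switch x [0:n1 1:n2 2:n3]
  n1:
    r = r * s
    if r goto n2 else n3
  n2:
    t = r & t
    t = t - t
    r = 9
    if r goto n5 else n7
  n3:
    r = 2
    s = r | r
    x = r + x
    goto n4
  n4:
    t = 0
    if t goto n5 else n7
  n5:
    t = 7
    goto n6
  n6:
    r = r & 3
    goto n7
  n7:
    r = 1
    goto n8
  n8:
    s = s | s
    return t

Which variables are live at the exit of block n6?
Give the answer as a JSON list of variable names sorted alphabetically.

Answer: ["s", "t"]

Working:
Per-block:
  n0: {r,s,t,x} / ∅
  n1: {r} / {r,s}
  n2: {r,t} / {r,t}
  n3: {r,s,x} / {x}
  n4: {t} / ∅
  n5: {t} / ∅
  n6: {r} / {r}
  n7: {r} / ∅
  n8: {s} / {s,t}

Liveness:
  live n0: ∅→{r,s,t,x}
  live n1: {r,s,t,x}→{r,s,t,x}
  live n2: {r,s,t}→{r,s,t}
  live n3: {x}→{r,s}
  live n4: {r,s}→{r,s,t}
  live n5: {r,s}→{r,s,t}
  live n6: {r,s,t}→{s,t}
  live n7: {s,t}→{s,t}
  live n8: {s,t}→∅

live-out(n6) = ["s", "t"]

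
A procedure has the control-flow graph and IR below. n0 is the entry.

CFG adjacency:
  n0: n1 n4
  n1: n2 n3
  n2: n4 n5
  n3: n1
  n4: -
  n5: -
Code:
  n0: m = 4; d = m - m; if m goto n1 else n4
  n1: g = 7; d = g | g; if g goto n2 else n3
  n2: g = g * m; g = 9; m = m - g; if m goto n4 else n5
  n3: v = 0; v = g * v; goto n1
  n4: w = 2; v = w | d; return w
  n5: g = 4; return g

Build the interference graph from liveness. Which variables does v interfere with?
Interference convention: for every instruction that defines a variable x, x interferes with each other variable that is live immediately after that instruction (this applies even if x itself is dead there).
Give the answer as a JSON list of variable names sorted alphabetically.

Answer: ["g", "m", "w"]

Derivation:
Per-block:
  n0: {d,m} / ∅
  n1: {d,g} / ∅
  n2: {g,m} / {g,m}
  n3: {v} / {g}
  n4: {v,w} / {d}
  n5: {g} / ∅

Backward fixpoint:
  n0: in=∅ out={d,m}
  n1: in={m} out={d,g,m}
  n2: in={d,g,m} out={d}
  n3: in={g,m} out={m}
  n4: in={d} out=∅
  n5: in=∅ out=∅

Conflict graph:
  d — {g,m,w}
  g — {d,m,v}
  m — {d,g,v}
  v — {g,m,w}
  w — {d,v}

N(v) = ["g", "m", "w"]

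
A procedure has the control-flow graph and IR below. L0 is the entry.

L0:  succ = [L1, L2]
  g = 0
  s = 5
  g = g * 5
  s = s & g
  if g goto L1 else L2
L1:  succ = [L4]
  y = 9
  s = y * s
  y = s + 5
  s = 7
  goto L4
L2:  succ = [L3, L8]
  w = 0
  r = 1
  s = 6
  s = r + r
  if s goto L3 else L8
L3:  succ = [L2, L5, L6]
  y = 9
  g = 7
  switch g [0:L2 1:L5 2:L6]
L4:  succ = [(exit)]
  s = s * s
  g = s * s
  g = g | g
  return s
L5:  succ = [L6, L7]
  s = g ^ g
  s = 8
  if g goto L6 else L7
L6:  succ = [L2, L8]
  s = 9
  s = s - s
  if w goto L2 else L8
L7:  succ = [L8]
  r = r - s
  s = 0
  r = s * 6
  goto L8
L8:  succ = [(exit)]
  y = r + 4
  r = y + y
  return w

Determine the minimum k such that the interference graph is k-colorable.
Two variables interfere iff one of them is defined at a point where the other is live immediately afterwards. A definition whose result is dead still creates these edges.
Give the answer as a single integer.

Answer: 4

Derivation:
Per-block:
  L0: {g,s} / ∅
  L1: {s,y} / {s}
  L2: {r,s,w} / ∅
  L3: {g,y} / ∅
  L4: {g,s} / {s}
  L5: {s} / {g}
  L6: {s} / {w}
  L7: {r,s} / {r,s}
  L8: {r,y} / {r,w}

Liveness:
  L0 li=∅ lo={s}
  L1 li={s} lo={s}
  L2 li=∅ lo={r,w}
  L3 li={r,w} lo={g,r,w}
  L4 li={s} lo=∅
  L5 li={g,r,w} lo={r,s,w}
  L6 li={r,w} lo={r,w}
  L7 li={r,s,w} lo={r,w}
  L8 li={r,w} lo=∅

Conflict graph:
  g — {r,s,w}
  r — {g,s,w,y}
  s — {g,r,w,y}
  w — {g,r,s,y}
  y — {r,s,w}

Chromatic number:
  {g,r,s,w} pairwise interfere (4-clique) ⇒ χ ≥ 4
  4-colouring: c0={r}  c1={s}  c2={w}  c3={g,y}
  χ = 4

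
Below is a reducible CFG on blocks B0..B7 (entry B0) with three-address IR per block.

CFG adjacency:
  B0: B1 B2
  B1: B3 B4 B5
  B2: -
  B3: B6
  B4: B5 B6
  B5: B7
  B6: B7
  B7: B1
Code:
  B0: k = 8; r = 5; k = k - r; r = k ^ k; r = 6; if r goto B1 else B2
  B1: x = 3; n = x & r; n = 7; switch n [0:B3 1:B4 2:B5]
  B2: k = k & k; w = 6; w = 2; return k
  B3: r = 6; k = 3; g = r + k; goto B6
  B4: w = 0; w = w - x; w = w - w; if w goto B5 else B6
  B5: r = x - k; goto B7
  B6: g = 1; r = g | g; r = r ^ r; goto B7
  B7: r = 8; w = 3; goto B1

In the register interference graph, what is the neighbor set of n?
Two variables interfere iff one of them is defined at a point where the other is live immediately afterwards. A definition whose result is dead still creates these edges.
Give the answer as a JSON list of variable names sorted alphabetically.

Per-block:
  B0: def={k,r} ue=∅
  B1: def={n,x} ue={r}
  B2: def={k,w} ue={k}
  B3: def={g,k,r} ue=∅
  B4: def={w} ue={x}
  B5: def={r} ue={k,x}
  B6: def={g,r} ue=∅
  B7: def={r,w} ue=∅

Liveness:
  live B0: ∅→{k,r}
  live B1: {k,r}→{k,x}
  live B2: {k}→∅
  live B3: ∅→{k}
  live B4: {k,x}→{k,x}
  live B5: {k,x}→{k}
  live B6: {k}→{k}
  live B7: {k}→{k,r}

Interference:
  g↔{k}
  k↔{g,n,r,w,x}
  n↔{k,x}
  r↔{k,w,x}
  w↔{k,r,x}
  x↔{k,n,r,w}

N(n) = ["k", "x"]

Answer: ["k", "x"]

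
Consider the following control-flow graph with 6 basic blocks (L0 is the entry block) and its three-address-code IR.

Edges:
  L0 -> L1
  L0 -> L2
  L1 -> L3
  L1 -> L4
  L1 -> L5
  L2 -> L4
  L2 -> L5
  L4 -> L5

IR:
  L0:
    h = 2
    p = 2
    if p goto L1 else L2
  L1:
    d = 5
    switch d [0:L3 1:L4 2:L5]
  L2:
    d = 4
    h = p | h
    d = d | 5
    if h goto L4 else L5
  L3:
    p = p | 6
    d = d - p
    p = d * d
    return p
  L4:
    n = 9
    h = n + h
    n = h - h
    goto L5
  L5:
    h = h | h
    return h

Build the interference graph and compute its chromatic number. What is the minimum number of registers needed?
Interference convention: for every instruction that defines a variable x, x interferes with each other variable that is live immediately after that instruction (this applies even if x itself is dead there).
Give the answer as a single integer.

Answer: 3

Working:
def/use:
  L0: {h,p} / ∅
  L1: {d} / ∅
  L2: {d,h} / {h,p}
  L3: {d,p} / {d,p}
  L4: {h,n} / {h}
  L5: {h} / {h}

Liveness:
  L0 li=∅ lo={h,p}
  L1 li={h,p} lo={d,h,p}
  L2 li={h,p} lo={h}
  L3 li={d,p} lo=∅
  L4 li={h} lo={h}
  L5 li={h} lo=∅

Interfere edges:
  d — {h,p}
  h — {d,n,p}
  n — {h}
  p — {d,h}

Chromatic number:
  clique {d,h,p} ⇒ need ≥ 3
  assign d→r1 h→r0 n→r1 p→r2 — no edge inside a register ⇒ χ ≤ 3
  χ = 3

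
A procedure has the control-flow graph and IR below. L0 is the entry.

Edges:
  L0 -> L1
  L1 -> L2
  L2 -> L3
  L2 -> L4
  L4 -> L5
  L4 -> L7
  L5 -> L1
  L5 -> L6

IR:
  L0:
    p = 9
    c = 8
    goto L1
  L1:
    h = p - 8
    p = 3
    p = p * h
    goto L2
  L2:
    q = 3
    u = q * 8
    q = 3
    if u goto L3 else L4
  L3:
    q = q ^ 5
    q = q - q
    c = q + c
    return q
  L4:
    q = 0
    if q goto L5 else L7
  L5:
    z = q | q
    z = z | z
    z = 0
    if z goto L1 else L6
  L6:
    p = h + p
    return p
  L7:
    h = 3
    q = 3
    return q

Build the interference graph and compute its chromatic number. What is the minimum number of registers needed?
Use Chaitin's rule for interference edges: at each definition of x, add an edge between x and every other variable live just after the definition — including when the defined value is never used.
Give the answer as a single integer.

def/use:
  L0 def {c,p} use ∅
  L1 def {h,p} use {p}
  L2 def {q,u} use ∅
  L3 def {c,q} use {c,q}
  L4 def {q} use ∅
  L5 def {z} use {q}
  L6 def {p} use {h,p}
  L7 def {h,q} use ∅

Liveness:
  L0: in=∅ out={c,p}
  L1: in={c,p} out={c,h,p}
  L2: in={c,h,p} out={c,h,p,q}
  L3: in={c,q} out=∅
  L4: in={c,h,p} out={c,h,p,q}
  L5: in={c,h,p,q} out={c,h,p}
  L6: in={h,p} out=∅
  L7: in=∅ out=∅

Interference:
  c: {h,p,q,u,z}
  h: {c,p,q,u,z}
  p: {c,h,q,u,z}
  q: {c,h,p,u}
  u: {c,h,p,q}
  z: {c,h,p}

Colouring:
  {c,h,p,q,u} pairwise interfere (5-clique) ⇒ χ ≥ 5
  assign c→R0 h→R1 p→R2 q→R3 u→R4 z→R3 — no edge inside a register ⇒ χ ≤ 5
  χ = 5

Answer: 5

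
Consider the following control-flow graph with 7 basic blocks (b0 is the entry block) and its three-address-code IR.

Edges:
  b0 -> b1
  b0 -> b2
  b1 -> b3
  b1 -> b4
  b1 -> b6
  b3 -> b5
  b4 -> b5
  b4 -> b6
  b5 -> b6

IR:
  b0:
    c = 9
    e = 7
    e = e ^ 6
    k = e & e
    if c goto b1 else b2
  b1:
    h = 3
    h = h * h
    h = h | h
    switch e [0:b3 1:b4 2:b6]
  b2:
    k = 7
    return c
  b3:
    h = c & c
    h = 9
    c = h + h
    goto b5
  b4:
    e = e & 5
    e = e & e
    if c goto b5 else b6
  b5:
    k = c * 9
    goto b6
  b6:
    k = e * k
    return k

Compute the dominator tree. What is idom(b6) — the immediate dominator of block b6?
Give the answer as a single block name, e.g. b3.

Answer: b1

Working:
idom tree: b1←b0 b2←b0 b3←b1 b4←b1 b5←b1 b6←b1
Join-block Dom:
  b5: preds {b3,b4}: {b0,b1,b3} ∩ {b0,b1,b4} = {b0,b1}; idom=b1
  b6: preds {b1,b4,b5}: {b0,b1} ∩ {b0,b1,b4} ∩ {b0,b1,b5} = {b0,b1}; idom=b1

idom(b6) = b1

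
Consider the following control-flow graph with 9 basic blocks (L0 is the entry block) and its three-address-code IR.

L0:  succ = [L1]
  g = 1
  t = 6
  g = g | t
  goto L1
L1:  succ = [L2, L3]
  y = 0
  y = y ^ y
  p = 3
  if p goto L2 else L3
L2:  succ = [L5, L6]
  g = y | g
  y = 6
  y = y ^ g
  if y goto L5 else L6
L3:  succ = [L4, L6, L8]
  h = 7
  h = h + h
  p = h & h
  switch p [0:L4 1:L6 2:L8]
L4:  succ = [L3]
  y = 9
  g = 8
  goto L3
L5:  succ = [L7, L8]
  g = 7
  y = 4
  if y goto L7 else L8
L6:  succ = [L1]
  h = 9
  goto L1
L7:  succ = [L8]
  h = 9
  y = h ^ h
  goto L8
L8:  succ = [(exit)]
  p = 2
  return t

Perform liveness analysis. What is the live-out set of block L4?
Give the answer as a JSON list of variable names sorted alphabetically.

Per-block:
  L0 def {g,t} use ∅
  L1 def {p,y} use ∅
  L2 def {g,y} use {g,y}
  L3 def {h,p} use ∅
  L4 def {g,y} use ∅
  L5 def {g,y} use ∅
  L6 def {h} use ∅
  L7 def {h,y} use ∅
  L8 def {p} use {t}

Liveness:
  L0 li=∅ lo={g,t}
  L1 li={g,t} lo={g,t,y}
  L2 li={g,t,y} lo={g,t}
  L3 li={g,t} lo={g,t}
  L4 li={t} lo={g,t}
  L5 li={t} lo={t}
  L6 li={g,t} lo={g,t}
  L7 li={t} lo={t}
  L8 li={t} lo=∅

live-out(L4) = ["g", "t"]

Answer: ["g", "t"]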